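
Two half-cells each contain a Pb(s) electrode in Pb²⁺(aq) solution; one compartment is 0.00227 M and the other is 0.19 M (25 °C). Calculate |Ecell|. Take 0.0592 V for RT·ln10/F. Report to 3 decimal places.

0.057 V

For a concentration cell E°cell = 0, since both electrodes use the same couple.
The compartment with the higher Pb²⁺(aq) concentration (0.19 M) acts as the cathode; ions are reduced there and produced at the dilute (0.00227 M) anode.
With n = 2, Ecell = −(0.0592/2)·log([dilute]/[conc]) = −(0.0592/2)·log(0.00227/0.19) = +0.057 V.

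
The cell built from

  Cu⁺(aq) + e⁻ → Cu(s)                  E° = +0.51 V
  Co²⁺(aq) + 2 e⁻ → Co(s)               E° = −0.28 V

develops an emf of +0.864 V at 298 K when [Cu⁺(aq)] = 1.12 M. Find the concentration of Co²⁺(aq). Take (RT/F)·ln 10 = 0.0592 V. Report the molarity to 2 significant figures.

0.0040 M

The Cu⁺/Cu couple has the larger reduction potential, so it is the cathode: E°cell = +0.51 − (−0.28) = +0.79 V and n = 2.
From the Nernst equation, log Q = n(E° − E)/0.0592 = 2·(+0.79 − (+0.864))/0.0592 = −2.500.
For 2 Cu⁺(aq) + Co(s) → 2 Cu(s) + Co²⁺(aq), the reaction quotient is Q = [Co²⁺(aq)] / [Cu⁺(aq)]^2.
Solving for the unknown gives log [Co²⁺(aq)] = −2.402, so [Co²⁺(aq)] ≈ 0.0040 M.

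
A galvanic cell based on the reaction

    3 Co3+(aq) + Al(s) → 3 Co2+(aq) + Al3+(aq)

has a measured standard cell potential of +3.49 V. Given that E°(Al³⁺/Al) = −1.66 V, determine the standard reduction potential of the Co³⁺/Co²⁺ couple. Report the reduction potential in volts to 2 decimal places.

In the reaction as written the Co³⁺/Co²⁺ couple is reduced (cathode) and Al³⁺/Al is oxidized (anode), so E°cell = E°(Co³⁺/Co²⁺) − E°(Al³⁺/Al).
E°(Co³⁺/Co²⁺) = E°cell + E°(anode) = +3.49 + (−1.66) = +1.83 V.

+1.83 V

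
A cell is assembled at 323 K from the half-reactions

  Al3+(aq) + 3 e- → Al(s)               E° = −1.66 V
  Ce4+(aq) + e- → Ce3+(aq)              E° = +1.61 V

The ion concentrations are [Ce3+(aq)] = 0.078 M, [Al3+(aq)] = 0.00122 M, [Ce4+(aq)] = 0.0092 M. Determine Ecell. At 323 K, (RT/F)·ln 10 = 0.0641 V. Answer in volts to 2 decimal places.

Ce⁴⁺/Ce³⁺ is reduced (cathode, E° = +1.61 V) and Al³⁺/Al is oxidized (anode).
E°cell = E°cat − E°an = +1.61 − (−1.66) = +3.27 V; n = 3.
For the overall reaction 3 Ce4+(aq) + Al(s) → 3 Ce3+(aq) + Al3+(aq), Q = ([Ce3+(aq)]^3·[Al3+(aq)]) / [Ce4+(aq)]^3 = 0.743, giving log Q = −0.129.
E = E° − (0.0641/n)·log Q = +3.27 − (0.0641/3)(−0.129) = +3.27 V.

+3.27 V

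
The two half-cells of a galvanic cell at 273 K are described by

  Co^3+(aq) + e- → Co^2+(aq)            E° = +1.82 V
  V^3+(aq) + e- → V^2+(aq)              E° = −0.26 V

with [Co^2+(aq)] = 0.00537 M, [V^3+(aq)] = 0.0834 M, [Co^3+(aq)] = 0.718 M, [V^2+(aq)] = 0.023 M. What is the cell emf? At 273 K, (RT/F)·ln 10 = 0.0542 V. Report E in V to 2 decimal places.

Co³⁺/Co²⁺ is reduced (cathode, E° = +1.82 V) and V³⁺/V²⁺ is oxidized (anode).
The standard potential is +1.82 − (−0.26) = +2.08 V and the balanced reaction transfers n = 1 electron.
Balancing gives Co^3+(aq) + V^2+(aq) → Co^2+(aq) + V^3+(aq); hence Q = ([Co^2+(aq)]·[V^3+(aq)]) / ([Co^3+(aq)]·[V^2+(aq)]) = 0.0271 (log Q = −1.567).
E = E° − (0.0542/n)·log Q = +2.08 − (0.0542/1)(−1.567) = +2.16 V.

+2.16 V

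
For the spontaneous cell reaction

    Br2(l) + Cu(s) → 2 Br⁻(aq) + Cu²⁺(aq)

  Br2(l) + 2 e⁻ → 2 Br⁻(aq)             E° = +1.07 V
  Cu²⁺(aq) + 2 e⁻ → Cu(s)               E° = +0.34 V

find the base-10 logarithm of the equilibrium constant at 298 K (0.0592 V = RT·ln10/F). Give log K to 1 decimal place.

The Br₂/Br⁻ couple is reduced (cathode); E°cell = +1.07 − (+0.34) = +0.73 V with n = 2.
At equilibrium E = 0, so log K = nE°cell / 0.0592 = (2)(+0.73) / 0.0592 = 24.7.

log K = 24.7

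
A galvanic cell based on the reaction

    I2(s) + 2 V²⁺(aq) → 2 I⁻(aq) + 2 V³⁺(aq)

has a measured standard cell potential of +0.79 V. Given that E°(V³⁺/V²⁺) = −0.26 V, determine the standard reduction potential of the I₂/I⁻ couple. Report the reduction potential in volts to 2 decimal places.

In the reaction as written the I₂/I⁻ couple is reduced (cathode) and V³⁺/V²⁺ is oxidized (anode), so E°cell = E°(I₂/I⁻) − E°(V³⁺/V²⁺).
E°(I₂/I⁻) = E°cell + E°(anode) = +0.79 + (−0.26) = +0.53 V.

+0.53 V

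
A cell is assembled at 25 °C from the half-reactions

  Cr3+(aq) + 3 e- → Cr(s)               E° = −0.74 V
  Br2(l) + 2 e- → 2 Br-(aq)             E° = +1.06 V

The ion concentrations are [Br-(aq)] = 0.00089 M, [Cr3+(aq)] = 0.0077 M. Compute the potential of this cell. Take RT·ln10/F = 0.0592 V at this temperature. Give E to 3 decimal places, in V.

+2.022 V

The Br₂/Br⁻ couple has the more positive E°, so it is the cathode; Cr³⁺/Cr is the anode.
The standard potential is +1.06 − (−0.74) = +1.80 V and the balanced reaction transfers n = 6 electrons.
For the overall reaction 3 Br2(l) + 2 Cr(s) → 6 Br-(aq) + 2 Cr3+(aq), Q = [Br-(aq)]^6·[Cr3+(aq)]^2 = 2.95×10^−23, giving log Q = −22.531.
E = E° − (0.0592/n)·log Q = +1.80 − (0.0592/6)(−22.531) = +2.022 V.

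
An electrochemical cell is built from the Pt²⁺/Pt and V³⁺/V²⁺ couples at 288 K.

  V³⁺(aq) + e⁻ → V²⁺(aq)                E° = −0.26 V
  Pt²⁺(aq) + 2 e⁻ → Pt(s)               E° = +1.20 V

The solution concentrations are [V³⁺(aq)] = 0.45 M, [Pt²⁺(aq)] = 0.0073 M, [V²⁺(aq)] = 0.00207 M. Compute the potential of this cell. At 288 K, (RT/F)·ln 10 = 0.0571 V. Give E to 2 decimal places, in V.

Since E°(Pt²⁺/Pt) > E°(V³⁺/V²⁺), Pt²⁺/Pt serves as the cathode.
E°cell = +1.20 − (−0.26) = +1.46 V, with n = 2 electrons transferred.
Balancing gives Pt²⁺(aq) + 2 V²⁺(aq) → Pt(s) + 2 V³⁺(aq); hence Q = [V³⁺(aq)]^2 / ([Pt²⁺(aq)]·[V²⁺(aq)]^2) = 6.47×10^6 (log Q = 6.811).
E = E° − (0.0571/n)·log Q = +1.46 − (0.0571/2)(6.811) = +1.27 V.

+1.27 V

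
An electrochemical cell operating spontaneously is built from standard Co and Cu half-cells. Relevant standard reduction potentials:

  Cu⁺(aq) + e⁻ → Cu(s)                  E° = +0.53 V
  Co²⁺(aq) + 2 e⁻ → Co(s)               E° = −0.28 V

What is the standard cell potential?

The Cu⁺/Cu couple has the higher E°, so Cu ion is reduced (cathode) and Co is oxidized (anode).
E°cell = E°(cathode) − E°(anode) = +0.53 − (−0.28) = +0.81 V.

+0.81 V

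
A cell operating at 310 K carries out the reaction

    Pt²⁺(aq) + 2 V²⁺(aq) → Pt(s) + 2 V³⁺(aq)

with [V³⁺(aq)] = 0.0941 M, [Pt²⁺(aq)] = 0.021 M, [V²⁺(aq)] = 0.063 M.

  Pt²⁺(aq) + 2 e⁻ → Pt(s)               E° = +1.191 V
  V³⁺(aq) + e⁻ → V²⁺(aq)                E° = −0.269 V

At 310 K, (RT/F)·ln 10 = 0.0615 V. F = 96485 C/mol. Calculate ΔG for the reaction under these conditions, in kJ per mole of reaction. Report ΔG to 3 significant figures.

−270 kJ/mol

The standard cell potential is +1.191 − (−0.269) = +1.460 V, with n = 2 electrons in the balanced equation.
The reaction quotient is [V³⁺(aq)]^2 / ([Pt²⁺(aq)]·[V²⁺(aq)]^2) = 106; by Nernst, E = +1.460 − (0.0615/2)(2.026) = +1.3977 V.
Finally ΔG = −nFE = −(2)(96485 C/mol)(+1.3977 V) = −270 kJ/mol.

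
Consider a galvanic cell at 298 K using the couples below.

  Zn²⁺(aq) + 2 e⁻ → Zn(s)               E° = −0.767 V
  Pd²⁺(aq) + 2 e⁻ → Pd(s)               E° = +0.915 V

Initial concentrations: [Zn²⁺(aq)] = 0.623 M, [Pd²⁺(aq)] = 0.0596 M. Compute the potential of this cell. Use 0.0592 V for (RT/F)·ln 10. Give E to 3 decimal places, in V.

+1.652 V

Pd²⁺/Pd is reduced (cathode, E° = +0.915 V) and Zn²⁺/Zn is oxidized (anode).
The standard potential is +0.915 − (−0.767) = +1.682 V and the balanced reaction transfers n = 2 electrons.
For the overall reaction Pd²⁺(aq) + Zn(s) → Pd(s) + Zn²⁺(aq), Q = [Zn²⁺(aq)] / [Pd²⁺(aq)] = 10.5, giving log Q = 1.019.
Applying E = E° − (RT ln10/nF)·log Q gives +1.682 − (0.0592/2)(1.019) = +1.652 V.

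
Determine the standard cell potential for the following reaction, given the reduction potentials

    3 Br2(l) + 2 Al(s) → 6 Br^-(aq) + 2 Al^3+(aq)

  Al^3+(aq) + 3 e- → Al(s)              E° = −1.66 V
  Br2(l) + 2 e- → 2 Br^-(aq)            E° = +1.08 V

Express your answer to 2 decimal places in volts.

+2.74 V

In the reaction as written, Br2(l) is reduced (cathode) and Al^3+(aq) is produced by oxidation at the anode.
E°cell = E°(cathode) − E°(anode) = +1.08 − (−1.66) = +2.74 V.
The positive value indicates the reaction is spontaneous as written.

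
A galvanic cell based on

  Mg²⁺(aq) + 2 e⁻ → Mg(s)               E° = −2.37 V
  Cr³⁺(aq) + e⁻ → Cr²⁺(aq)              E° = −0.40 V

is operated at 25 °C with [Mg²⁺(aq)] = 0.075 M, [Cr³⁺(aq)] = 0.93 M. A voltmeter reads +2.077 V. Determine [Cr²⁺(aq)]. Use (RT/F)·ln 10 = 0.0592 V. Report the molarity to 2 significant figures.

0.053 M

Cr³⁺/Cr²⁺ is the cathode (higher E°); E°cell = −0.40 − (−2.37) = +1.97 V with n = 2.
Since E = E° − (0.0592/n)·log Q, log Q = n(E° − E)/0.0592 = −3.615.
Balancing electrons gives 2 Cr³⁺(aq) + Mg(s) → 2 Cr²⁺(aq) + Mg²⁺(aq); thus Q = ([Cr²⁺(aq)]^2·[Mg²⁺(aq)]) / [Cr³⁺(aq)]^2.
Solving for the unknown gives log [Cr²⁺(aq)] = −1.277, so [Cr²⁺(aq)] ≈ 0.053 M.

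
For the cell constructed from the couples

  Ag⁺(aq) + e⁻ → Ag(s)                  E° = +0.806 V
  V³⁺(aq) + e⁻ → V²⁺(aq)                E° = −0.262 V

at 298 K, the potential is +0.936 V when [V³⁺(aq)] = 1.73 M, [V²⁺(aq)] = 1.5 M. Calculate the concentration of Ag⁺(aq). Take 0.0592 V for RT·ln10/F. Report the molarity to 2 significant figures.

With Ag⁺/Ag at the cathode and V³⁺/V²⁺ at the anode, E°cell = +0.806 − (−0.262) = +1.068 V (n = 1).
Since E = E° − (0.0592/n)·log Q, log Q = n(E° − E)/0.0592 = 2.230.
The balanced reaction is Ag⁺(aq) + V²⁺(aq) → Ag(s) + V³⁺(aq), so Q = [V³⁺(aq)] / ([Ag⁺(aq)]·[V²⁺(aq)]).
Substituting the known concentrations and solving, log [Ag⁺(aq)] = −2.168 and [Ag⁺(aq)] = 0.0068 M.

0.0068 M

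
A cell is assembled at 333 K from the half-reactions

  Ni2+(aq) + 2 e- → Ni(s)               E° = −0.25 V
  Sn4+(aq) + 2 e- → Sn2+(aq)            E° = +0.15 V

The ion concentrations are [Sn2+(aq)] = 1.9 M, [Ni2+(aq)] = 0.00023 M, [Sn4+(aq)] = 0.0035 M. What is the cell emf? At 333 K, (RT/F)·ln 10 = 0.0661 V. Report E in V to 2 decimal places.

Since E°(Sn⁴⁺/Sn²⁺) > E°(Ni²⁺/Ni), Sn⁴⁺/Sn²⁺ serves as the cathode.
The standard potential is +0.15 − (−0.25) = +0.40 V and the balanced reaction transfers n = 2 electrons.
For the overall reaction Sn4+(aq) + Ni(s) → Sn2+(aq) + Ni2+(aq), Q = ([Sn2+(aq)]·[Ni2+(aq)]) / [Sn4+(aq)] = 0.125, giving log Q = −0.904.
E = E° − (0.0661/n)·log Q = +0.40 − (0.0661/2)(−0.904) = +0.43 V.

+0.43 V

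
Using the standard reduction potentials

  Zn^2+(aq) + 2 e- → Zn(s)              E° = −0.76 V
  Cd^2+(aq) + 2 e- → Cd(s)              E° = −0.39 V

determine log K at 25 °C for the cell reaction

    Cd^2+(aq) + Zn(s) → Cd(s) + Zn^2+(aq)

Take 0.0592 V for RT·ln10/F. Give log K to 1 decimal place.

log K = 12.5

The Cd²⁺/Cd couple is reduced (cathode); E°cell = −0.39 − (−0.76) = +0.37 V with n = 2.
At equilibrium E = 0, so log K = nE°cell / 0.0592 = (2)(+0.37) / 0.0592 = 12.5.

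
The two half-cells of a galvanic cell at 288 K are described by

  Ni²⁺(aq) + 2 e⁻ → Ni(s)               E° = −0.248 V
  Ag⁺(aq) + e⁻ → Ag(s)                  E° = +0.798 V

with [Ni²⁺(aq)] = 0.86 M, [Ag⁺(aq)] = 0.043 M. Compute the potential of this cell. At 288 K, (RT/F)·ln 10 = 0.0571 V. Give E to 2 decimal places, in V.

Since E°(Ag⁺/Ag) > E°(Ni²⁺/Ni), Ag⁺/Ag serves as the cathode.
E°cell = E°cat − E°an = +0.798 − (−0.248) = +1.046 V; n = 2.
The balanced reaction is 2 Ag⁺(aq) + Ni(s) → 2 Ag(s) + Ni²⁺(aq), so Q = [Ni²⁺(aq)] / [Ag⁺(aq)]^2 = 465 and log Q = 2.668.
E = E° − (0.0571/n)·log Q = +1.046 − (0.0571/2)(2.668) = +0.97 V.

+0.97 V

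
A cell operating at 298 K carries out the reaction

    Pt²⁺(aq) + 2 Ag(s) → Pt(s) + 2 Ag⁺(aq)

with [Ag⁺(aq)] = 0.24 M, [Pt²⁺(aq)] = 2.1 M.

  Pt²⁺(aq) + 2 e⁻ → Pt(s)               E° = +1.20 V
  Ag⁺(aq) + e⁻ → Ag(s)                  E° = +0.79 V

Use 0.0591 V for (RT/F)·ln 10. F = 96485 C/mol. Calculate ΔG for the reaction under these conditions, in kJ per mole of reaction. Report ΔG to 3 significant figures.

−88.0 kJ/mol

The standard cell potential is +1.20 − (+0.79) = +0.41 V, with n = 2 electrons in the balanced equation.
The reaction quotient is [Ag⁺(aq)]^2 / [Pt²⁺(aq)] = 0.0274; by Nernst, E = +0.41 − (0.0591/2)(−1.562) = +0.4562 V.
Finally ΔG = −nFE = −(2)(96485 C/mol)(+0.4562 V) = −88.0 kJ/mol.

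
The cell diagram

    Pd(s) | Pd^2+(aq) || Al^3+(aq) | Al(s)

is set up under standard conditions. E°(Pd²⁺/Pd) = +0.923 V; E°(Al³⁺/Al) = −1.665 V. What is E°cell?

−2.588 V

By convention the left-hand electrode in cell notation is the anode (oxidation) and the right-hand electrode is the cathode (reduction).
E°cell = E°(right) − E°(left) = −1.665 − (+0.923) = −2.588 V.
The negative sign shows that, as written, the cell would require an external voltage to drive the reaction.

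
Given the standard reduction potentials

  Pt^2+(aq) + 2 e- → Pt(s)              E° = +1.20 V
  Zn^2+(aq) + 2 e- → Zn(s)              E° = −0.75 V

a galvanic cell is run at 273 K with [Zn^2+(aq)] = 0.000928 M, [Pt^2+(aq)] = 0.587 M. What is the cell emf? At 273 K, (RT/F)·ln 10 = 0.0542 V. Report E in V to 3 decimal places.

+2.026 V

Pt²⁺/Pt is reduced (cathode, E° = +1.20 V) and Zn²⁺/Zn is oxidized (anode).
The standard potential is +1.20 − (−0.75) = +1.95 V and the balanced reaction transfers n = 2 electrons.
The balanced reaction is Pt^2+(aq) + Zn(s) → Pt(s) + Zn^2+(aq), so Q = [Zn^2+(aq)] / [Pt^2+(aq)] = 0.00158 and log Q = −2.801.
Applying E = E° − (RT ln10/nF)·log Q gives +1.95 − (0.0542/2)(−2.801) = +2.026 V.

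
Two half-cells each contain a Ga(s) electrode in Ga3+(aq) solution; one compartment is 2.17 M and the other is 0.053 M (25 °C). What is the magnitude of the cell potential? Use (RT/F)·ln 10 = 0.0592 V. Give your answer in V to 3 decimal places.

0.032 V

For a concentration cell E°cell = 0, since both electrodes use the same couple.
The compartment with the higher Ga3+(aq) concentration (2.17 M) acts as the cathode; ions are reduced there and produced at the dilute (0.053 M) anode.
With n = 3, Ecell = −(0.0592/3)·log([dilute]/[conc]) = −(0.0592/3)·log(0.053/2.17) = +0.032 V.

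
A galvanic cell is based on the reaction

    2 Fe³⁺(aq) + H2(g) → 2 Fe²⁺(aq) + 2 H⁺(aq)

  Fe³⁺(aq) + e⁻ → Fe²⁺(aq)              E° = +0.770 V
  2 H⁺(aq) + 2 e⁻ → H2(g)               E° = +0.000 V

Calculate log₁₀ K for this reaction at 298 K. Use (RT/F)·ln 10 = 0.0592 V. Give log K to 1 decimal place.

The Fe³⁺/Fe²⁺ couple is reduced (cathode); E°cell = +0.770 − (+0.000) = +0.770 V with n = 2.
At equilibrium E = 0, so log K = nE°cell / 0.0592 = (2)(+0.770) / 0.0592 = 26.0.

log K = 26.0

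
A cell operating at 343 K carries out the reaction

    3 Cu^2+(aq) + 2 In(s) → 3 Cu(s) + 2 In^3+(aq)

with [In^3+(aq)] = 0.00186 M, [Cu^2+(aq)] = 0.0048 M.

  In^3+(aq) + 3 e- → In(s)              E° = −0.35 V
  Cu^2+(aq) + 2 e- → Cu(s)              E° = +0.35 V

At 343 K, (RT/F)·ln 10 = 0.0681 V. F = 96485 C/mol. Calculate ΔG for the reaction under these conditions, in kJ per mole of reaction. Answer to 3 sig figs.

−395 kJ/mol

With Cu²⁺/Cu reduced at the cathode, E°cell = +0.35 − (−0.35) = +0.70 V and n = 6.
Q = [In^3+(aq)]^2 / [Cu^2+(aq)]^3 = 31.3, so log Q = 1.495 and E = +0.70 − (0.0681/6)(1.495) = +0.6830 V.
ΔG = −nFE = −(6)(96485)(+0.6830) J/mol = −395 kJ/mol.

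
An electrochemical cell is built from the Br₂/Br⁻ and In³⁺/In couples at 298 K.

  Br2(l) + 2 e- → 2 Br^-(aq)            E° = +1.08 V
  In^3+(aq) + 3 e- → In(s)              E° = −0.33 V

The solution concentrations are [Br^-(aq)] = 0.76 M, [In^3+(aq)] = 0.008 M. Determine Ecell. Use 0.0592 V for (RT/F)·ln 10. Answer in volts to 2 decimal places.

Since E°(Br₂/Br⁻) > E°(In³⁺/In), Br₂/Br⁻ serves as the cathode.
The standard potential is +1.08 − (−0.33) = +1.41 V and the balanced reaction transfers n = 6 electrons.
For the overall reaction 3 Br2(l) + 2 In(s) → 6 Br^-(aq) + 2 In^3+(aq), Q = [Br^-(aq)]^6·[In^3+(aq)]^2 = 1.23×10^−5, giving log Q = −4.909.
E = E° − (0.0592/n)·log Q = +1.41 − (0.0592/6)(−4.909) = +1.46 V.

+1.46 V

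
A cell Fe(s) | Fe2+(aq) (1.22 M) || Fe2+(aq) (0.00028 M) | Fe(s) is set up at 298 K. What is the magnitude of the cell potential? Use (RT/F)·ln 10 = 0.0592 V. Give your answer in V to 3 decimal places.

For a concentration cell E°cell = 0, since both electrodes use the same couple.
The compartment with the higher Fe2+(aq) concentration (1.22 M) acts as the cathode; ions are reduced there and produced at the dilute (0.00028 M) anode.
With n = 2, Ecell = −(0.0592/2)·log([dilute]/[conc]) = −(0.0592/2)·log(0.00028/1.22) = +0.108 V.

0.108 V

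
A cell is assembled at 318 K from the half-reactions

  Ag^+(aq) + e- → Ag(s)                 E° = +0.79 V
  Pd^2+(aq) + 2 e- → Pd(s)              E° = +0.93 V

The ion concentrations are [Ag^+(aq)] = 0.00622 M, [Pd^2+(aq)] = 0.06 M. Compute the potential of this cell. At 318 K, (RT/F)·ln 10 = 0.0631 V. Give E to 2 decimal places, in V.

+0.24 V

The Pd²⁺/Pd couple has the more positive E°, so it is the cathode; Ag⁺/Ag is the anode.
E°cell = E°cat − E°an = +0.93 − (+0.79) = +0.14 V; n = 2.
Balancing gives Pd^2+(aq) + 2 Ag(s) → Pd(s) + 2 Ag^+(aq); hence Q = [Ag^+(aq)]^2 / [Pd^2+(aq)] = 0.000645 (log Q = −3.191).
Applying E = E° − (RT ln10/nF)·log Q gives +0.14 − (0.0631/2)(−3.191) = +0.24 V.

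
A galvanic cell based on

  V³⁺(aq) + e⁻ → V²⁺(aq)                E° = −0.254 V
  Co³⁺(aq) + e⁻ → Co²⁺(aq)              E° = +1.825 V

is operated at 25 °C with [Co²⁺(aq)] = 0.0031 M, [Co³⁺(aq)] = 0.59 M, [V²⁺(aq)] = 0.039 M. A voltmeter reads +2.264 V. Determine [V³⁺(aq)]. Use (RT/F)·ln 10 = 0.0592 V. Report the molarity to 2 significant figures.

The Co³⁺/Co²⁺ couple has the larger reduction potential, so it is the cathode: E°cell = +1.825 − (−0.254) = +2.079 V and n = 1.
From the Nernst equation, log Q = n(E° − E)/0.0592 = 1·(+2.079 − (+2.264))/0.0592 = −3.125.
Balancing electrons gives Co³⁺(aq) + V²⁺(aq) → Co²⁺(aq) + V³⁺(aq); thus Q = ([Co²⁺(aq)]·[V³⁺(aq)]) / ([Co³⁺(aq)]·[V²⁺(aq)]).
Substituting the known concentrations and solving, log [V³⁺(aq)] = −2.254 and [V³⁺(aq)] = 0.0056 M.

0.0056 M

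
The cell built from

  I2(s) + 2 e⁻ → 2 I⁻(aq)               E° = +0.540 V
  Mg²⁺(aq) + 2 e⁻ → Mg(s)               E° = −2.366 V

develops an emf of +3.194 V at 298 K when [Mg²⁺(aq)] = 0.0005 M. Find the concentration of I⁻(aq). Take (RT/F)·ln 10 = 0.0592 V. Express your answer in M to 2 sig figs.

0.00061 M

With I₂/I⁻ at the cathode and Mg²⁺/Mg at the anode, E°cell = +0.540 − (−2.366) = +2.906 V (n = 2).
Rearranging E = E° − (0.0592/n)·log Q gives log Q = 2(+2.906 − (+3.194))/0.0592 = −9.730.
For I2(s) + Mg(s) → 2 I⁻(aq) + Mg²⁺(aq), the reaction quotient is Q = [I⁻(aq)]^2·[Mg²⁺(aq)].
Isolating [I⁻(aq)] in Q = 10^{−9.730} yields log [I⁻(aq)] = −3.214, i.e. 0.00061 M.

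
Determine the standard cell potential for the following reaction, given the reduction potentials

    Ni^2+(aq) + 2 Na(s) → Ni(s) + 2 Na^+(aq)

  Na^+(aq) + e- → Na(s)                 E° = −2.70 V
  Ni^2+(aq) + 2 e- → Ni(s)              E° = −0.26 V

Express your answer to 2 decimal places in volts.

+2.44 V

Ni^2+(aq) gains electrons, so the Ni²⁺/Ni couple is the cathode; the Na⁺/Na couple is the anode.
E°cell = E°(cathode) − E°(anode) = −0.26 − (−2.70) = +2.44 V.
The positive value indicates the reaction is spontaneous as written.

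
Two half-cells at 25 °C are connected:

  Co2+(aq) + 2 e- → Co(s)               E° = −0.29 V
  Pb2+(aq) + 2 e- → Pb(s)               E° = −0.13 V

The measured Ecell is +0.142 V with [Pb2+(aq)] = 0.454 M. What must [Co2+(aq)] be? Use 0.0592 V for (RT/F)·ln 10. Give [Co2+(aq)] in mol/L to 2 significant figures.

Pb²⁺/Pb is the cathode (higher E°); E°cell = −0.13 − (−0.29) = +0.16 V with n = 2.
From the Nernst equation, log Q = n(E° − E)/0.0592 = 2·(+0.16 − (+0.142))/0.0592 = 0.608.
The balanced reaction is Pb2+(aq) + Co(s) → Pb(s) + Co2+(aq), so Q = [Co2+(aq)] / [Pb2+(aq)].
Substituting the known concentrations and solving, log [Co2+(aq)] = 0.265 and [Co2+(aq)] = 1.8 M.

1.8 M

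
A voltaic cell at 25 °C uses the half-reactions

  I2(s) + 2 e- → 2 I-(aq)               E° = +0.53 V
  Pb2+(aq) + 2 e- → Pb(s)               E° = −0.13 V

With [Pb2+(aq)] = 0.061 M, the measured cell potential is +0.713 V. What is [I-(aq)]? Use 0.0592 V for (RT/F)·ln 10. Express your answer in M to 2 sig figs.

0.52 M

With I₂/I⁻ at the cathode and Pb²⁺/Pb at the anode, E°cell = +0.53 − (−0.13) = +0.66 V (n = 2).
Rearranging E = E° − (0.0592/n)·log Q gives log Q = 2(+0.66 − (+0.713))/0.0592 = −1.791.
Balancing electrons gives I2(s) + Pb(s) → 2 I-(aq) + Pb2+(aq); thus Q = [I-(aq)]^2·[Pb2+(aq)].
Substituting the known concentrations and solving, log [I-(aq)] = −0.288 and [I-(aq)] = 0.52 M.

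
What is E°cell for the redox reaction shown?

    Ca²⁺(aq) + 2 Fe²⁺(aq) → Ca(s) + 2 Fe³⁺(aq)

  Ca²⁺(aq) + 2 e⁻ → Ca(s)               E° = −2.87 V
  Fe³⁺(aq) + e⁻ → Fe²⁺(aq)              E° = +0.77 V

In the reaction as written, Ca²⁺(aq) is reduced (cathode) and Fe³⁺(aq) is produced by oxidation at the anode.
E°cell = E°(cathode) − E°(anode) = −2.87 − (+0.77) = −3.64 V.
The negative E°cell means the reaction is non-spontaneous in the direction written.

−3.64 V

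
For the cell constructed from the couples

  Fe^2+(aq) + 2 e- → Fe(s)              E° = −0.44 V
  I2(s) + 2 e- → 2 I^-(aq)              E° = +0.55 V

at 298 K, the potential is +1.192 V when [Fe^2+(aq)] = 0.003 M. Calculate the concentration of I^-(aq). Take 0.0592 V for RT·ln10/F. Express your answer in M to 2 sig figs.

0.0071 M

The I₂/I⁻ couple has the larger reduction potential, so it is the cathode: E°cell = +0.55 − (−0.44) = +0.99 V and n = 2.
From the Nernst equation, log Q = n(E° − E)/0.0592 = 2·(+0.99 − (+1.192))/0.0592 = −6.824.
The balanced reaction is I2(s) + Fe(s) → 2 I^-(aq) + Fe^2+(aq), so Q = [I^-(aq)]^2·[Fe^2+(aq)].
Solving for the unknown gives log [I^-(aq)] = −2.151, so [I^-(aq)] ≈ 0.0071 M.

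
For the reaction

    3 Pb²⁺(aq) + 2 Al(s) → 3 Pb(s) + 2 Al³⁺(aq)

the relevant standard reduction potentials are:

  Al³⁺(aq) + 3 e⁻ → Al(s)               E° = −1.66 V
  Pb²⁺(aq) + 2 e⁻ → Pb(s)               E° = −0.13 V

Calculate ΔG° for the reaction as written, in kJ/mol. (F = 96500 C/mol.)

In the reaction as written Pb²⁺(aq) is reduced, so the Pb²⁺/Pb couple is the cathode and Al³⁺/Al is the anode.
E°cell = −0.13 − (−1.66) = +1.53 V; balancing electrons gives n = 6.
ΔG° = −nFE°cell = −(6)(96500)(+1.53) J/mol = −886 kJ/mol.

−886 kJ/mol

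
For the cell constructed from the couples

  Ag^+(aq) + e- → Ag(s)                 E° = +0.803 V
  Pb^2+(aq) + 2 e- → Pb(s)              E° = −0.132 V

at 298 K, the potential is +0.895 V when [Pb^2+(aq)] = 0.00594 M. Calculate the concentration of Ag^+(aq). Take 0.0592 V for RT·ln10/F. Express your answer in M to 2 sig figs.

0.016 M

The Ag⁺/Ag couple has the larger reduction potential, so it is the cathode: E°cell = +0.803 − (−0.132) = +0.935 V and n = 2.
Since E = E° − (0.0592/n)·log Q, log Q = n(E° − E)/0.0592 = 1.351.
The balanced reaction is 2 Ag^+(aq) + Pb(s) → 2 Ag(s) + Pb^2+(aq), so Q = [Pb^2+(aq)] / [Ag^+(aq)]^2.
Isolating [Ag^+(aq)] in Q = 10^{1.351} yields log [Ag^+(aq)] = −1.789, i.e. 0.016 M.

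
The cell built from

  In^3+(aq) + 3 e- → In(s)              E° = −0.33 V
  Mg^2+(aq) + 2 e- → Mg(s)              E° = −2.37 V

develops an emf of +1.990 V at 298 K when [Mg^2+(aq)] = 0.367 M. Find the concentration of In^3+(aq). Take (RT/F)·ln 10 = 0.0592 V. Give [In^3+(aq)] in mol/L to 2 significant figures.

0.00065 M

With In³⁺/In at the cathode and Mg²⁺/Mg at the anode, E°cell = −0.33 − (−2.37) = +2.04 V (n = 6).
Since E = E° − (0.0592/n)·log Q, log Q = n(E° − E)/0.0592 = 5.068.
For 2 In^3+(aq) + 3 Mg(s) → 2 In(s) + 3 Mg^2+(aq), the reaction quotient is Q = [Mg^2+(aq)]^3 / [In^3+(aq)]^2.
Substituting the known concentrations and solving, log [In^3+(aq)] = −3.187 and [In^3+(aq)] = 0.00065 M.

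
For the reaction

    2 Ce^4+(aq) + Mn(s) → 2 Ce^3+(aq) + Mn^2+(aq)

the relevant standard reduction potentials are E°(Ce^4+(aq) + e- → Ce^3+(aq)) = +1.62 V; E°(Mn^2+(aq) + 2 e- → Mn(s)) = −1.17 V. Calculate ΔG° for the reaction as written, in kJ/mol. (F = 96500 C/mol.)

−538 kJ/mol

In the reaction as written Ce^4+(aq) is reduced, so the Ce⁴⁺/Ce³⁺ couple is the cathode and Mn²⁺/Mn is the anode.
E°cell = +1.62 − (−1.17) = +2.79 V; balancing electrons gives n = 2.
ΔG° = −nFE°cell = −(2)(96500)(+2.79) J/mol = −538 kJ/mol.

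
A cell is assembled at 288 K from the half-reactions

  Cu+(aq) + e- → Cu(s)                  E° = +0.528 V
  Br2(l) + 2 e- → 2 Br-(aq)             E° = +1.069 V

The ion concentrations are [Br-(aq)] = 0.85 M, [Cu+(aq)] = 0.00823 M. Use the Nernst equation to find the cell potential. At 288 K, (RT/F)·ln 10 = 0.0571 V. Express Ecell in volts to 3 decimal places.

Br₂/Br⁻ is reduced (cathode, E° = +1.069 V) and Cu⁺/Cu is oxidized (anode).
The standard potential is +1.069 − (+0.528) = +0.541 V and the balanced reaction transfers n = 2 electrons.
The balanced reaction is Br2(l) + 2 Cu(s) → 2 Br-(aq) + 2 Cu+(aq), so Q = [Br-(aq)]^2·[Cu+(aq)]^2 = 4.89×10^−5 and log Q = −4.310.
By the Nernst equation, E = +0.541 − (0.0571/2)·(−4.310) = +0.664 V.

+0.664 V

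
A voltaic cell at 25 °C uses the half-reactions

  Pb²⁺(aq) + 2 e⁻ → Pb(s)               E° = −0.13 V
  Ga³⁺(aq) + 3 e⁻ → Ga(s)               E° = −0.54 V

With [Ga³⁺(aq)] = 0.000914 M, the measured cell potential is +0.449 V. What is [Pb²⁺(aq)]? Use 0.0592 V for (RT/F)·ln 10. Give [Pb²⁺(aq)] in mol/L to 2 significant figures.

With Pb²⁺/Pb at the cathode and Ga³⁺/Ga at the anode, E°cell = −0.13 − (−0.54) = +0.41 V (n = 6).
Since E = E° − (0.0592/n)·log Q, log Q = n(E° − E)/0.0592 = −3.953.
For 3 Pb²⁺(aq) + 2 Ga(s) → 3 Pb(s) + 2 Ga³⁺(aq), the reaction quotient is Q = [Ga³⁺(aq)]^2 / [Pb²⁺(aq)]^3.
Substituting the known concentrations and solving, log [Pb²⁺(aq)] = −0.708 and [Pb²⁺(aq)] = 0.20 M.

0.20 M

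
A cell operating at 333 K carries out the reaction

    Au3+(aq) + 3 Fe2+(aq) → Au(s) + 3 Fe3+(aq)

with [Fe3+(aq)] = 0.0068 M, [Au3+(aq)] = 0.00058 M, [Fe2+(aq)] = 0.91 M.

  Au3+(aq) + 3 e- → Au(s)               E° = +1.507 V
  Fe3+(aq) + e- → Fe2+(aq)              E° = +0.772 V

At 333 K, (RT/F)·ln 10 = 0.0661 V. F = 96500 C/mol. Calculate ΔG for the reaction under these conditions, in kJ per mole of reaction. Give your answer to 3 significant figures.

E°cell = +1.507 − (+0.772) = +0.735 V; the balanced reaction transfers n = 3 electrons.
Q = [Fe3+(aq)]^3 / ([Au3+(aq)]·[Fe2+(aq)]^3) = 0.000719, so log Q = −3.143 and E = +0.735 − (0.0661/3)(−3.143) = +0.8043 V.
Then ΔG = −nFE = −3 × 96500 × +0.8043 J/mol = −233 kJ/mol.

−233 kJ/mol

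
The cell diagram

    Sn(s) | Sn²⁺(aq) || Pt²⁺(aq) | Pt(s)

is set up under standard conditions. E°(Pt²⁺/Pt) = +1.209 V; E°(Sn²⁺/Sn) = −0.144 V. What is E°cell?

+1.353 V

By convention the left-hand electrode in cell notation is the anode (oxidation) and the right-hand electrode is the cathode (reduction).
E°cell = E°(right) − E°(left) = +1.209 − (−0.144) = +1.353 V.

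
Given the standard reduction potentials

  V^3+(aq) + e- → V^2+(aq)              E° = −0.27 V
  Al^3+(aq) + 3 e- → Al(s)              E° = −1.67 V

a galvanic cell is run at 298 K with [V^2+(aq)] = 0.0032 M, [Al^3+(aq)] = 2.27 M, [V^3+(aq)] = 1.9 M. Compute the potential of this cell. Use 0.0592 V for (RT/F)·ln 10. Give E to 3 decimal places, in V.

The V³⁺/V²⁺ couple has the more positive E°, so it is the cathode; Al³⁺/Al is the anode.
E°cell = E°cat − E°an = −0.27 − (−1.67) = +1.40 V; n = 3.
The balanced reaction is 3 V^3+(aq) + Al(s) → 3 V^2+(aq) + Al^3+(aq), so Q = ([V^2+(aq)]^3·[Al^3+(aq)]) / [V^3+(aq)]^3 = 1.08×10^−8 and log Q = −7.965.
By the Nernst equation, E = +1.40 − (0.0592/3)·(−7.965) = +1.557 V.

+1.557 V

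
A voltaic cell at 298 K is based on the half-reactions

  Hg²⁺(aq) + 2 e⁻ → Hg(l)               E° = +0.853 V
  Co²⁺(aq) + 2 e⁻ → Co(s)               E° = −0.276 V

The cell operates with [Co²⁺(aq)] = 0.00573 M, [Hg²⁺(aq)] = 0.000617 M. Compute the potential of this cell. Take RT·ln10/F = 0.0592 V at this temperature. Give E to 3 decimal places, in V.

+1.100 V

Since E°(Hg²⁺/Hg) > E°(Co²⁺/Co), Hg²⁺/Hg serves as the cathode.
E°cell = +0.853 − (−0.276) = +1.129 V, with n = 2 electrons transferred.
For the overall reaction Hg²⁺(aq) + Co(s) → Hg(l) + Co²⁺(aq), Q = [Co²⁺(aq)] / [Hg²⁺(aq)] = 9.29, giving log Q = 0.968.
Applying E = E° − (RT ln10/nF)·log Q gives +1.129 − (0.0592/2)(0.968) = +1.100 V.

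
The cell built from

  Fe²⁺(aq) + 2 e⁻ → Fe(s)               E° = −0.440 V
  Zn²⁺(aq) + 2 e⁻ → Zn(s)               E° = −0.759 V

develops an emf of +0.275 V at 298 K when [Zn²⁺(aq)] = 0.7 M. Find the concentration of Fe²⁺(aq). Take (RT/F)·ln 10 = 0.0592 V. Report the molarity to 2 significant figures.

0.023 M

With Fe²⁺/Fe at the cathode and Zn²⁺/Zn at the anode, E°cell = −0.440 − (−0.759) = +0.319 V (n = 2).
Since E = E° − (0.0592/n)·log Q, log Q = n(E° − E)/0.0592 = 1.486.
For Fe²⁺(aq) + Zn(s) → Fe(s) + Zn²⁺(aq), the reaction quotient is Q = [Zn²⁺(aq)] / [Fe²⁺(aq)].
Substituting the known concentrations and solving, log [Fe²⁺(aq)] = −1.641 and [Fe²⁺(aq)] = 0.023 M.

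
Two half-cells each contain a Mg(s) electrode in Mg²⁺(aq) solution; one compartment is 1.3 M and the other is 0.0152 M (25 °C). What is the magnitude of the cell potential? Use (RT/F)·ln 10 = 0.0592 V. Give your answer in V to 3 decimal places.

0.057 V

For a concentration cell E°cell = 0, since both electrodes use the same couple.
The compartment with the higher Mg²⁺(aq) concentration (1.3 M) acts as the cathode; ions are reduced there and produced at the dilute (0.0152 M) anode.
With n = 2, Ecell = −(0.0592/2)·log([dilute]/[conc]) = −(0.0592/2)·log(0.0152/1.3) = +0.057 V.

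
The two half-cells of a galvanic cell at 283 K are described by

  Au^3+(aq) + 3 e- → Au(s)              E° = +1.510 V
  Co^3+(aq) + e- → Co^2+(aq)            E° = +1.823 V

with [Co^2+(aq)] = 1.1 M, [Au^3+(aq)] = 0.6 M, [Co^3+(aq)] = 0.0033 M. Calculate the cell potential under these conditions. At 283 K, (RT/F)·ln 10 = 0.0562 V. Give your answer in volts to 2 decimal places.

+0.18 V

Co³⁺/Co²⁺ is reduced (cathode, E° = +1.823 V) and Au³⁺/Au is oxidized (anode).
E°cell = E°cat − E°an = +1.823 − (+1.510) = +0.313 V; n = 3.
For the overall reaction 3 Co^3+(aq) + Au(s) → 3 Co^2+(aq) + Au^3+(aq), Q = ([Co^2+(aq)]^3·[Au^3+(aq)]) / [Co^3+(aq)]^3 = 2.22×10^7, giving log Q = 7.347.
By the Nernst equation, E = +0.313 − (0.0562/3)·(7.347) = +0.18 V.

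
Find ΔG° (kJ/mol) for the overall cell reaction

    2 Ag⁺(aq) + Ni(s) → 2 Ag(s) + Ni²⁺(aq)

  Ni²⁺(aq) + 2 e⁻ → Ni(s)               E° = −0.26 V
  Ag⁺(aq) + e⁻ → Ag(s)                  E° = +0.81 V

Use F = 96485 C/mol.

−206 kJ/mol

In the reaction as written Ag⁺(aq) is reduced, so the Ag⁺/Ag couple is the cathode and Ni²⁺/Ni is the anode.
E°cell = +0.81 − (−0.26) = +1.07 V; balancing electrons gives n = 2.
ΔG° = −nFE°cell = −(2)(96485)(+1.07) J/mol = −206 kJ/mol.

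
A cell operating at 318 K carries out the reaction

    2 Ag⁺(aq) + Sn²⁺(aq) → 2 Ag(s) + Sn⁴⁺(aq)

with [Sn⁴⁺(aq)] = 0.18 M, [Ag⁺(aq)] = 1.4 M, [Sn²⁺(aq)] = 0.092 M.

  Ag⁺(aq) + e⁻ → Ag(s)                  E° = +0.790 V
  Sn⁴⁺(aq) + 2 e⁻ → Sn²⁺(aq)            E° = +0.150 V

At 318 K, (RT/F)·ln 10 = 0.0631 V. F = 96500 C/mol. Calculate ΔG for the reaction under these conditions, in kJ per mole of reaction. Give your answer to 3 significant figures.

E°cell = +0.790 − (+0.150) = +0.640 V; the balanced reaction transfers n = 2 electrons.
Q = [Sn⁴⁺(aq)] / ([Ag⁺(aq)]^2·[Sn²⁺(aq)]) = 0.998, so log Q = −0.001 and E = +0.640 − (0.0631/2)(−0.001) = +0.6400 V.
ΔG = −nFE = −(2)(96500)(+0.6400) J/mol = −124 kJ/mol.

−124 kJ/mol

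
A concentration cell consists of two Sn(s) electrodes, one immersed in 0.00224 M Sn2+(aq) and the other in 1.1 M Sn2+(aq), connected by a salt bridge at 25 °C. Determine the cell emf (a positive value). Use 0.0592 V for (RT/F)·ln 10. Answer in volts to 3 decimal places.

For a concentration cell E°cell = 0, since both electrodes use the same couple.
The compartment with the higher Sn2+(aq) concentration (1.1 M) acts as the cathode; ions are reduced there and produced at the dilute (0.00224 M) anode.
With n = 2, Ecell = −(0.0592/2)·log([dilute]/[conc]) = −(0.0592/2)·log(0.00224/1.1) = +0.080 V.

0.080 V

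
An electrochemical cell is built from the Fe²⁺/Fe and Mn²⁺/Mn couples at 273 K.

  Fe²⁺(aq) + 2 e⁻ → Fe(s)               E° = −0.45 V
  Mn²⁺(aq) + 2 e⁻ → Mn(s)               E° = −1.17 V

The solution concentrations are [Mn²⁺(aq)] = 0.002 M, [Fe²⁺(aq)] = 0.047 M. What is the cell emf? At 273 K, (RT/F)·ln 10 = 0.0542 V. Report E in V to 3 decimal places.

The Fe²⁺/Fe couple has the more positive E°, so it is the cathode; Mn²⁺/Mn is the anode.
The standard potential is −0.45 − (−1.17) = +0.72 V and the balanced reaction transfers n = 2 electrons.
The balanced reaction is Fe²⁺(aq) + Mn(s) → Fe(s) + Mn²⁺(aq), so Q = [Mn²⁺(aq)] / [Fe²⁺(aq)] = 0.0426 and log Q = −1.371.
Applying E = E° − (RT ln10/nF)·log Q gives +0.72 − (0.0542/2)(−1.371) = +0.757 V.

+0.757 V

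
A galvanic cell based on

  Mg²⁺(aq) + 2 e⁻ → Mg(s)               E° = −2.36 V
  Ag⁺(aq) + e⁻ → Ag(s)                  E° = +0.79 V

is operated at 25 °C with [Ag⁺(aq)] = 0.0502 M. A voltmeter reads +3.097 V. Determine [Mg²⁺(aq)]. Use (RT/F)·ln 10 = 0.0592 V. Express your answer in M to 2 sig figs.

Ag⁺/Ag is the cathode (higher E°); E°cell = +0.79 − (−2.36) = +3.15 V with n = 2.
Rearranging E = E° − (0.0592/n)·log Q gives log Q = 2(+3.15 − (+3.097))/0.0592 = 1.791.
The balanced reaction is 2 Ag⁺(aq) + Mg(s) → 2 Ag(s) + Mg²⁺(aq), so Q = [Mg²⁺(aq)] / [Ag⁺(aq)]^2.
Isolating [Mg²⁺(aq)] in Q = 10^{1.791} yields log [Mg²⁺(aq)] = −0.808, i.e. 0.16 M.

0.16 M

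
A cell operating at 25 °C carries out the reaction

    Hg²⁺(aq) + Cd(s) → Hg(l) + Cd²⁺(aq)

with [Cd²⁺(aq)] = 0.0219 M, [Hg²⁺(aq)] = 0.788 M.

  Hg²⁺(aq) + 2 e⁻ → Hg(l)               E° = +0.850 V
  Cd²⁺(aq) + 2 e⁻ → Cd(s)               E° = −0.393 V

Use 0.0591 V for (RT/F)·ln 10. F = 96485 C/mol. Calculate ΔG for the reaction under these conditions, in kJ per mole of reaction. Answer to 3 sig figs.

−249 kJ/mol

With Hg²⁺/Hg reduced at the cathode, E°cell = +0.850 − (−0.393) = +1.243 V and n = 2.
The reaction quotient is [Cd²⁺(aq)] / [Hg²⁺(aq)] = 0.0278; by Nernst, E = +1.243 − (0.0591/2)(−1.556) = +1.2890 V.
ΔG = −nFE = −(2)(96485)(+1.2890) J/mol = −249 kJ/mol.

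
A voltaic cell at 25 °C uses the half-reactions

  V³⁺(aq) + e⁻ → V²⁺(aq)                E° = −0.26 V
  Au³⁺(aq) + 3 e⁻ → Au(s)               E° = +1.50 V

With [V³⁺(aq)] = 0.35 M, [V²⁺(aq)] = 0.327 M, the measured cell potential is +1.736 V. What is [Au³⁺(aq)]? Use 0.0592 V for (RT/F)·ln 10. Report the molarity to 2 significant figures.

0.075 M

The Au³⁺/Au couple has the larger reduction potential, so it is the cathode: E°cell = +1.50 − (−0.26) = +1.76 V and n = 3.
Since E = E° − (0.0592/n)·log Q, log Q = n(E° − E)/0.0592 = 1.216.
Balancing electrons gives Au³⁺(aq) + 3 V²⁺(aq) → Au(s) + 3 V³⁺(aq); thus Q = [V³⁺(aq)]^3 / ([Au³⁺(aq)]·[V²⁺(aq)]^3).
Isolating [Au³⁺(aq)] in Q = 10^{1.216} yields log [Au³⁺(aq)] = −1.127, i.e. 0.075 M.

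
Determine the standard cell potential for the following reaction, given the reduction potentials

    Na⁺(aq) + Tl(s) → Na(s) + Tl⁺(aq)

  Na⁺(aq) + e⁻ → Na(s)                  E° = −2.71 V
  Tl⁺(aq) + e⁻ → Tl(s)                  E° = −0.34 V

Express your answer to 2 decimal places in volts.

−2.37 V

Na⁺(aq) gains electrons, so the Na⁺/Na couple is the cathode; the Tl⁺/Tl couple is the anode.
E°cell = E°(cathode) − E°(anode) = −2.71 − (−0.34) = −2.37 V.
The negative E°cell means the reaction is non-spontaneous in the direction written.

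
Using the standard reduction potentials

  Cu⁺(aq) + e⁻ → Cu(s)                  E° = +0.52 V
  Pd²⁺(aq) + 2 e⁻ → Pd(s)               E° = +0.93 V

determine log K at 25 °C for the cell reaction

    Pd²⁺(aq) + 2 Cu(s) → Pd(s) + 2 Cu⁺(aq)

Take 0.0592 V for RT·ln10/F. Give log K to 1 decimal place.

log K = 13.9

The Pd²⁺/Pd couple is reduced (cathode); E°cell = +0.93 − (+0.52) = +0.41 V with n = 2.
At equilibrium E = 0, so log K = nE°cell / 0.0592 = (2)(+0.41) / 0.0592 = 13.9.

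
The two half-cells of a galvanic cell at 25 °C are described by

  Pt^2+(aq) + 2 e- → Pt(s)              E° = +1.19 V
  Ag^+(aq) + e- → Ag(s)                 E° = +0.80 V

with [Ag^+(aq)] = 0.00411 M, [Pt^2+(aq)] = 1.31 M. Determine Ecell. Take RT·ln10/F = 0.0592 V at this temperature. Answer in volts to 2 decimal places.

+0.53 V

The Pt²⁺/Pt couple has the more positive E°, so it is the cathode; Ag⁺/Ag is the anode.
The standard potential is +1.19 − (+0.80) = +0.39 V and the balanced reaction transfers n = 2 electrons.
For the overall reaction Pt^2+(aq) + 2 Ag(s) → Pt(s) + 2 Ag^+(aq), Q = [Ag^+(aq)]^2 / [Pt^2+(aq)] = 1.29×10^−5, giving log Q = −4.890.
Applying E = E° − (RT ln10/nF)·log Q gives +0.39 − (0.0592/2)(−4.890) = +0.53 V.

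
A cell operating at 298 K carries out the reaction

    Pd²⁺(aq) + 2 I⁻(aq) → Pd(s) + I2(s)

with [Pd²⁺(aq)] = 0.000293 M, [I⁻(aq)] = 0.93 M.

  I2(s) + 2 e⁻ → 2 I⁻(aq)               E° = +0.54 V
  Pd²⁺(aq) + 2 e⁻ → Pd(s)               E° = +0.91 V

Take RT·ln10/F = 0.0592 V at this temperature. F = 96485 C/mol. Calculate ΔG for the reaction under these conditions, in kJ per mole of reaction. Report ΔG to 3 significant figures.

−50.9 kJ/mol

With Pd²⁺/Pd reduced at the cathode, E°cell = +0.91 − (+0.54) = +0.37 V and n = 2.
Here Q = 1 / ([Pd²⁺(aq)]·[I⁻(aq)]^2) = 3.95×10^3 (log Q = 3.596), giving E = +0.37 − (0.0592/2)·(3.596) = +0.2636 V.
Then ΔG = −nFE = −2 × 96485 × +0.2636 J/mol = −50.9 kJ/mol.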